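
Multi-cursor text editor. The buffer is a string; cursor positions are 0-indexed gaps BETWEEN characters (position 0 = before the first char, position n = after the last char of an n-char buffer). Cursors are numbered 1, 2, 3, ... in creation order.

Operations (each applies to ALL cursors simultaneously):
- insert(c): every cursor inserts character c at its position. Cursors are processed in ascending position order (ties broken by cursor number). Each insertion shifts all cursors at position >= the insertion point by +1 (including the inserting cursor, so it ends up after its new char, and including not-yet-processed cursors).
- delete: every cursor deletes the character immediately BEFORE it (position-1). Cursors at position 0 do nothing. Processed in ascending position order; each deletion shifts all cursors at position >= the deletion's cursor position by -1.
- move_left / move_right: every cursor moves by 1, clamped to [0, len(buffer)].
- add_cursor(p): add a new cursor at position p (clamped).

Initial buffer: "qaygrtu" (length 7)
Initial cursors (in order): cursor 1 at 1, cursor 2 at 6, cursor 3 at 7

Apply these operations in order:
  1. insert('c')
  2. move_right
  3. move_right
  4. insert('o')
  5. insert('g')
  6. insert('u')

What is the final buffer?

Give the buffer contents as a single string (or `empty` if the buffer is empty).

Answer: qcayogugrtcucoogguu

Derivation:
After op 1 (insert('c')): buffer="qcaygrtcuc" (len 10), cursors c1@2 c2@8 c3@10, authorship .1.....2.3
After op 2 (move_right): buffer="qcaygrtcuc" (len 10), cursors c1@3 c2@9 c3@10, authorship .1.....2.3
After op 3 (move_right): buffer="qcaygrtcuc" (len 10), cursors c1@4 c2@10 c3@10, authorship .1.....2.3
After op 4 (insert('o')): buffer="qcayogrtcucoo" (len 13), cursors c1@5 c2@13 c3@13, authorship .1..1...2.323
After op 5 (insert('g')): buffer="qcayoggrtcucoogg" (len 16), cursors c1@6 c2@16 c3@16, authorship .1..11...2.32323
After op 6 (insert('u')): buffer="qcayogugrtcucoogguu" (len 19), cursors c1@7 c2@19 c3@19, authorship .1..111...2.3232323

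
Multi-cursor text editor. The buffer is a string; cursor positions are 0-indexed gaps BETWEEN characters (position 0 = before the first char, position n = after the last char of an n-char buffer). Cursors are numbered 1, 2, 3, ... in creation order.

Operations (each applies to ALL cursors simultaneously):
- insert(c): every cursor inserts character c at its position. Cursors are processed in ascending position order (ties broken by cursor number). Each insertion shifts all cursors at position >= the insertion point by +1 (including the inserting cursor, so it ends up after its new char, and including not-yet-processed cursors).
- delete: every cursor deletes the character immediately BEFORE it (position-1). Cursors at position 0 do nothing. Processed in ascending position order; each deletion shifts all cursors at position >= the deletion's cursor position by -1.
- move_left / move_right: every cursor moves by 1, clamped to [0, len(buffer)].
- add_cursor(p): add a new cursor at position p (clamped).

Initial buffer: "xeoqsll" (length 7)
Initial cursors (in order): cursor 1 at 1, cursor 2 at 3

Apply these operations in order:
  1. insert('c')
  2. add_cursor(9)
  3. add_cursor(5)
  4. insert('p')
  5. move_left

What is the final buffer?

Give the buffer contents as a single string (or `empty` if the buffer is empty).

Answer: xcpeocppqsllp

Derivation:
After op 1 (insert('c')): buffer="xceocqsll" (len 9), cursors c1@2 c2@5, authorship .1..2....
After op 2 (add_cursor(9)): buffer="xceocqsll" (len 9), cursors c1@2 c2@5 c3@9, authorship .1..2....
After op 3 (add_cursor(5)): buffer="xceocqsll" (len 9), cursors c1@2 c2@5 c4@5 c3@9, authorship .1..2....
After op 4 (insert('p')): buffer="xcpeocppqsllp" (len 13), cursors c1@3 c2@8 c4@8 c3@13, authorship .11..224....3
After op 5 (move_left): buffer="xcpeocppqsllp" (len 13), cursors c1@2 c2@7 c4@7 c3@12, authorship .11..224....3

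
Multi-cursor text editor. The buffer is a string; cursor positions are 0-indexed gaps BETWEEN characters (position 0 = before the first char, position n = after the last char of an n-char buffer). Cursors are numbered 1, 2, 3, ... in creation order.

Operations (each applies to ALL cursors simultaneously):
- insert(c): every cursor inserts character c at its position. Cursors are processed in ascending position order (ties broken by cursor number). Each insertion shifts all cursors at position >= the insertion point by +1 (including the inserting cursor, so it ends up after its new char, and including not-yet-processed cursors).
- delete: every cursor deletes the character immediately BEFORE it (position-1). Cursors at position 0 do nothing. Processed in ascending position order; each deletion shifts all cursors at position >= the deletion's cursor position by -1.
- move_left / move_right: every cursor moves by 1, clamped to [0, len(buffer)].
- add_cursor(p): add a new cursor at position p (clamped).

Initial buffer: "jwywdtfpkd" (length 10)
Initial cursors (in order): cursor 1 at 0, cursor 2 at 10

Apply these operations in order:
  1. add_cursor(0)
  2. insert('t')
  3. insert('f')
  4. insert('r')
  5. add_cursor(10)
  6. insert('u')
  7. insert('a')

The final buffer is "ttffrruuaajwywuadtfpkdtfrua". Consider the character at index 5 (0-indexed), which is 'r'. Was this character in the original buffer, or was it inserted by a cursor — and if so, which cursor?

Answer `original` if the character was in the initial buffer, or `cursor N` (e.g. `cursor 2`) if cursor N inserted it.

After op 1 (add_cursor(0)): buffer="jwywdtfpkd" (len 10), cursors c1@0 c3@0 c2@10, authorship ..........
After op 2 (insert('t')): buffer="ttjwywdtfpkdt" (len 13), cursors c1@2 c3@2 c2@13, authorship 13..........2
After op 3 (insert('f')): buffer="ttffjwywdtfpkdtf" (len 16), cursors c1@4 c3@4 c2@16, authorship 1313..........22
After op 4 (insert('r')): buffer="ttffrrjwywdtfpkdtfr" (len 19), cursors c1@6 c3@6 c2@19, authorship 131313..........222
After op 5 (add_cursor(10)): buffer="ttffrrjwywdtfpkdtfr" (len 19), cursors c1@6 c3@6 c4@10 c2@19, authorship 131313..........222
After op 6 (insert('u')): buffer="ttffrruujwywudtfpkdtfru" (len 23), cursors c1@8 c3@8 c4@13 c2@23, authorship 13131313....4......2222
After op 7 (insert('a')): buffer="ttffrruuaajwywuadtfpkdtfrua" (len 27), cursors c1@10 c3@10 c4@16 c2@27, authorship 1313131313....44......22222
Authorship (.=original, N=cursor N): 1 3 1 3 1 3 1 3 1 3 . . . . 4 4 . . . . . . 2 2 2 2 2
Index 5: author = 3

Answer: cursor 3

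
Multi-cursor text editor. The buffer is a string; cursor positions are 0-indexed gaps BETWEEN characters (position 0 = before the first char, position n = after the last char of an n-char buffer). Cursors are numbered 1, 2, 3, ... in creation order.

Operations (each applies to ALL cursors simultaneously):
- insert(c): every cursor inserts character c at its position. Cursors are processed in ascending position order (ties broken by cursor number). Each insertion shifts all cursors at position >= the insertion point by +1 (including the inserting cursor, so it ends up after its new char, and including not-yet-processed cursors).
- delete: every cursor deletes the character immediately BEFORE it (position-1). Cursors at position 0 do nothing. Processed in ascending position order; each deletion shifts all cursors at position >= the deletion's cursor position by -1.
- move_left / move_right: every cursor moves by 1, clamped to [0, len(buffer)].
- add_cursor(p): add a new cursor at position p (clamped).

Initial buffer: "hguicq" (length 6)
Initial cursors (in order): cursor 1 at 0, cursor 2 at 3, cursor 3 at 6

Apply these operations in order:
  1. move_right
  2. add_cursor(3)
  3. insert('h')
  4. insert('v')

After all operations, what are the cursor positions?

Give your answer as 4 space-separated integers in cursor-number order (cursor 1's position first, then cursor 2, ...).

After op 1 (move_right): buffer="hguicq" (len 6), cursors c1@1 c2@4 c3@6, authorship ......
After op 2 (add_cursor(3)): buffer="hguicq" (len 6), cursors c1@1 c4@3 c2@4 c3@6, authorship ......
After op 3 (insert('h')): buffer="hhguhihcqh" (len 10), cursors c1@2 c4@5 c2@7 c3@10, authorship .1..4.2..3
After op 4 (insert('v')): buffer="hhvguhvihvcqhv" (len 14), cursors c1@3 c4@7 c2@10 c3@14, authorship .11..44.22..33

Answer: 3 10 14 7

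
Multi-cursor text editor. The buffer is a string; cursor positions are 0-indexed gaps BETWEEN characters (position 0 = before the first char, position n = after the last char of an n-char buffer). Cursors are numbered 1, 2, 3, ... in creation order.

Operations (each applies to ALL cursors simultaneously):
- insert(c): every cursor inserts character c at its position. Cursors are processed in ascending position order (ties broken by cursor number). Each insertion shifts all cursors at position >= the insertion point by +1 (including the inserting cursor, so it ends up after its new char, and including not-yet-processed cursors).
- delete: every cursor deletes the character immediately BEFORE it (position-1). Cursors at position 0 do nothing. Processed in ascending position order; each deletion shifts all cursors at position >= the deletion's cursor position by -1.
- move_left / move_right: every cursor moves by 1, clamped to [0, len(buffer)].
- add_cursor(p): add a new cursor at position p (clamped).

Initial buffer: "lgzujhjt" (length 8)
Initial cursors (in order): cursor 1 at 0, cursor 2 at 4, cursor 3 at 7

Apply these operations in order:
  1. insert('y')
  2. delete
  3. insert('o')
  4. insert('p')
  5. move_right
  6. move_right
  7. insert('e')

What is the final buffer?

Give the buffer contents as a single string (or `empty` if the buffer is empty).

After op 1 (insert('y')): buffer="ylgzuyjhjyt" (len 11), cursors c1@1 c2@6 c3@10, authorship 1....2...3.
After op 2 (delete): buffer="lgzujhjt" (len 8), cursors c1@0 c2@4 c3@7, authorship ........
After op 3 (insert('o')): buffer="olgzuojhjot" (len 11), cursors c1@1 c2@6 c3@10, authorship 1....2...3.
After op 4 (insert('p')): buffer="oplgzuopjhjopt" (len 14), cursors c1@2 c2@8 c3@13, authorship 11....22...33.
After op 5 (move_right): buffer="oplgzuopjhjopt" (len 14), cursors c1@3 c2@9 c3@14, authorship 11....22...33.
After op 6 (move_right): buffer="oplgzuopjhjopt" (len 14), cursors c1@4 c2@10 c3@14, authorship 11....22...33.
After op 7 (insert('e')): buffer="oplgezuopjhejopte" (len 17), cursors c1@5 c2@12 c3@17, authorship 11..1..22..2.33.3

Answer: oplgezuopjhejopte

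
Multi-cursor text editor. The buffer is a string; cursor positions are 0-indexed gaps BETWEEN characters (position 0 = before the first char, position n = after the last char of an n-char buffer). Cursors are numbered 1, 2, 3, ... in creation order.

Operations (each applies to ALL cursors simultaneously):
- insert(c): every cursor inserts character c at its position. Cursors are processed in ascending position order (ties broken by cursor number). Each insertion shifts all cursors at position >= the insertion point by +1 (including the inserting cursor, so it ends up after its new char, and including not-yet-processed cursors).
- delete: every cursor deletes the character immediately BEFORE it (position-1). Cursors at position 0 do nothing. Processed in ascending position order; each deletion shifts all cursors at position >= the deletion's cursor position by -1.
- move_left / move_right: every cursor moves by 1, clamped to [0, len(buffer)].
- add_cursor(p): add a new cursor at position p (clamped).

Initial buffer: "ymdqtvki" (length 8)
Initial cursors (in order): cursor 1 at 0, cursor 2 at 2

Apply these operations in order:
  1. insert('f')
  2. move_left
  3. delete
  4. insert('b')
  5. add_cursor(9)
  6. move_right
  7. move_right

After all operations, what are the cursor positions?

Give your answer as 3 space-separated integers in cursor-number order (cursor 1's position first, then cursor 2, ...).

After op 1 (insert('f')): buffer="fymfdqtvki" (len 10), cursors c1@1 c2@4, authorship 1..2......
After op 2 (move_left): buffer="fymfdqtvki" (len 10), cursors c1@0 c2@3, authorship 1..2......
After op 3 (delete): buffer="fyfdqtvki" (len 9), cursors c1@0 c2@2, authorship 1.2......
After op 4 (insert('b')): buffer="bfybfdqtvki" (len 11), cursors c1@1 c2@4, authorship 11.22......
After op 5 (add_cursor(9)): buffer="bfybfdqtvki" (len 11), cursors c1@1 c2@4 c3@9, authorship 11.22......
After op 6 (move_right): buffer="bfybfdqtvki" (len 11), cursors c1@2 c2@5 c3@10, authorship 11.22......
After op 7 (move_right): buffer="bfybfdqtvki" (len 11), cursors c1@3 c2@6 c3@11, authorship 11.22......

Answer: 3 6 11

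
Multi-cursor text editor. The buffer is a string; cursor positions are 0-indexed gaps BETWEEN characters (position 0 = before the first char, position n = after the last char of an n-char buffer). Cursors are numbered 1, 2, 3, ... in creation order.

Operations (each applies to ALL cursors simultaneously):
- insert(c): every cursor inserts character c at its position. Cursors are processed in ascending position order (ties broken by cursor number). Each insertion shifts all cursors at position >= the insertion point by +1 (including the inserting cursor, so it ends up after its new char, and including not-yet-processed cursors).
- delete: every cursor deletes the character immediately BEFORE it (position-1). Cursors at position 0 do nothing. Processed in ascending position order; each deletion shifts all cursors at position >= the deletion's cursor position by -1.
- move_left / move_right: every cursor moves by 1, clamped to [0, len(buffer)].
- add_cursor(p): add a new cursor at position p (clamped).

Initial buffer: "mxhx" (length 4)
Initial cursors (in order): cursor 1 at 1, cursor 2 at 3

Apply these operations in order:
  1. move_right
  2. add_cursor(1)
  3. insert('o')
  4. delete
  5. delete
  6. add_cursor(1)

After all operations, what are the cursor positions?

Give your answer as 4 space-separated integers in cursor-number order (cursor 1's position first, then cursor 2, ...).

Answer: 0 1 0 1

Derivation:
After op 1 (move_right): buffer="mxhx" (len 4), cursors c1@2 c2@4, authorship ....
After op 2 (add_cursor(1)): buffer="mxhx" (len 4), cursors c3@1 c1@2 c2@4, authorship ....
After op 3 (insert('o')): buffer="moxohxo" (len 7), cursors c3@2 c1@4 c2@7, authorship .3.1..2
After op 4 (delete): buffer="mxhx" (len 4), cursors c3@1 c1@2 c2@4, authorship ....
After op 5 (delete): buffer="h" (len 1), cursors c1@0 c3@0 c2@1, authorship .
After op 6 (add_cursor(1)): buffer="h" (len 1), cursors c1@0 c3@0 c2@1 c4@1, authorship .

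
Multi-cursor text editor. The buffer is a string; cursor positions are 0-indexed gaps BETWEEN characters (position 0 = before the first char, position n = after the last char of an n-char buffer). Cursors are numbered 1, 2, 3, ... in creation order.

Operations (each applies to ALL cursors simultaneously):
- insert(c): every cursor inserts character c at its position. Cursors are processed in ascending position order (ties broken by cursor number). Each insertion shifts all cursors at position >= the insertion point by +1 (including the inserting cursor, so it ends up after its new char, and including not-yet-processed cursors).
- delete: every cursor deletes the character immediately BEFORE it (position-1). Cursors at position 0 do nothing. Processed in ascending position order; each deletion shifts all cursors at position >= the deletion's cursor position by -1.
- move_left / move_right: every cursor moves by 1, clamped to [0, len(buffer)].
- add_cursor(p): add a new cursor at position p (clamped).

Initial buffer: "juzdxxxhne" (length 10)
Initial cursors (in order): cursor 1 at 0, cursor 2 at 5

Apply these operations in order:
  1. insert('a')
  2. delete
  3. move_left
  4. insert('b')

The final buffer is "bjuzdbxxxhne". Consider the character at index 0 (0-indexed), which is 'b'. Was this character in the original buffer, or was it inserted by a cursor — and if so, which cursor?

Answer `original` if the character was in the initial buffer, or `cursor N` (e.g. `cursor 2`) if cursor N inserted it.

After op 1 (insert('a')): buffer="ajuzdxaxxhne" (len 12), cursors c1@1 c2@7, authorship 1.....2.....
After op 2 (delete): buffer="juzdxxxhne" (len 10), cursors c1@0 c2@5, authorship ..........
After op 3 (move_left): buffer="juzdxxxhne" (len 10), cursors c1@0 c2@4, authorship ..........
After op 4 (insert('b')): buffer="bjuzdbxxxhne" (len 12), cursors c1@1 c2@6, authorship 1....2......
Authorship (.=original, N=cursor N): 1 . . . . 2 . . . . . .
Index 0: author = 1

Answer: cursor 1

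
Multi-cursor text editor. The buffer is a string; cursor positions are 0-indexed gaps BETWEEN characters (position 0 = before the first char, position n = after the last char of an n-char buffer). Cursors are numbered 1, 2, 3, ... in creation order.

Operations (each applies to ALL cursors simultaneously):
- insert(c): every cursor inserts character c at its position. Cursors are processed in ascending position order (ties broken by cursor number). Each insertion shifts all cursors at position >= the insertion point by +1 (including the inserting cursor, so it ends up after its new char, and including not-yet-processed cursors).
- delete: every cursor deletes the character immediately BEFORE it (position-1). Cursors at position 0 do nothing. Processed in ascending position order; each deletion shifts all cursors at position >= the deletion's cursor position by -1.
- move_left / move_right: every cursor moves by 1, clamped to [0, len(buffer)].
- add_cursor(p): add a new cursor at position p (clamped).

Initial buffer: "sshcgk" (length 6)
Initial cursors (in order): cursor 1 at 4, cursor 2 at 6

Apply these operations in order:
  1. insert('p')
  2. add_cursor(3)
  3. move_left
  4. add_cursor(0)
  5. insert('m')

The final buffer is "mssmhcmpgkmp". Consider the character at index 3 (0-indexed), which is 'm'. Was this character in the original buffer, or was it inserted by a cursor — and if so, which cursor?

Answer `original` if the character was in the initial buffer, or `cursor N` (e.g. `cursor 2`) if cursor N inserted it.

After op 1 (insert('p')): buffer="sshcpgkp" (len 8), cursors c1@5 c2@8, authorship ....1..2
After op 2 (add_cursor(3)): buffer="sshcpgkp" (len 8), cursors c3@3 c1@5 c2@8, authorship ....1..2
After op 3 (move_left): buffer="sshcpgkp" (len 8), cursors c3@2 c1@4 c2@7, authorship ....1..2
After op 4 (add_cursor(0)): buffer="sshcpgkp" (len 8), cursors c4@0 c3@2 c1@4 c2@7, authorship ....1..2
After op 5 (insert('m')): buffer="mssmhcmpgkmp" (len 12), cursors c4@1 c3@4 c1@7 c2@11, authorship 4..3..11..22
Authorship (.=original, N=cursor N): 4 . . 3 . . 1 1 . . 2 2
Index 3: author = 3

Answer: cursor 3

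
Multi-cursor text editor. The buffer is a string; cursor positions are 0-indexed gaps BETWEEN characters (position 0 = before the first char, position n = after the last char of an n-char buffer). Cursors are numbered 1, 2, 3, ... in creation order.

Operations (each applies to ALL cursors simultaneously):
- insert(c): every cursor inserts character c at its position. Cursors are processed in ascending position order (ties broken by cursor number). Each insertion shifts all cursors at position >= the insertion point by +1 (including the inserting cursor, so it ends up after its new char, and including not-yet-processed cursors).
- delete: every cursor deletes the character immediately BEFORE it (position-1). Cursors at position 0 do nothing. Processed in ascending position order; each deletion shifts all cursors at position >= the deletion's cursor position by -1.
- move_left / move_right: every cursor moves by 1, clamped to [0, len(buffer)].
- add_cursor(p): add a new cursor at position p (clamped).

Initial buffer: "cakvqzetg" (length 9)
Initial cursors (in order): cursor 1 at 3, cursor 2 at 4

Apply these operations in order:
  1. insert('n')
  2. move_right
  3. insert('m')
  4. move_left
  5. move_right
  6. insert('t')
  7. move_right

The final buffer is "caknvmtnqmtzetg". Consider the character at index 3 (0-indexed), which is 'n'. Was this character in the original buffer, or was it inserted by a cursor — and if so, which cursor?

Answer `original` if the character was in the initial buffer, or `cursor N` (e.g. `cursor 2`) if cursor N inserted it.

After op 1 (insert('n')): buffer="caknvnqzetg" (len 11), cursors c1@4 c2@6, authorship ...1.2.....
After op 2 (move_right): buffer="caknvnqzetg" (len 11), cursors c1@5 c2@7, authorship ...1.2.....
After op 3 (insert('m')): buffer="caknvmnqmzetg" (len 13), cursors c1@6 c2@9, authorship ...1.12.2....
After op 4 (move_left): buffer="caknvmnqmzetg" (len 13), cursors c1@5 c2@8, authorship ...1.12.2....
After op 5 (move_right): buffer="caknvmnqmzetg" (len 13), cursors c1@6 c2@9, authorship ...1.12.2....
After op 6 (insert('t')): buffer="caknvmtnqmtzetg" (len 15), cursors c1@7 c2@11, authorship ...1.112.22....
After op 7 (move_right): buffer="caknvmtnqmtzetg" (len 15), cursors c1@8 c2@12, authorship ...1.112.22....
Authorship (.=original, N=cursor N): . . . 1 . 1 1 2 . 2 2 . . . .
Index 3: author = 1

Answer: cursor 1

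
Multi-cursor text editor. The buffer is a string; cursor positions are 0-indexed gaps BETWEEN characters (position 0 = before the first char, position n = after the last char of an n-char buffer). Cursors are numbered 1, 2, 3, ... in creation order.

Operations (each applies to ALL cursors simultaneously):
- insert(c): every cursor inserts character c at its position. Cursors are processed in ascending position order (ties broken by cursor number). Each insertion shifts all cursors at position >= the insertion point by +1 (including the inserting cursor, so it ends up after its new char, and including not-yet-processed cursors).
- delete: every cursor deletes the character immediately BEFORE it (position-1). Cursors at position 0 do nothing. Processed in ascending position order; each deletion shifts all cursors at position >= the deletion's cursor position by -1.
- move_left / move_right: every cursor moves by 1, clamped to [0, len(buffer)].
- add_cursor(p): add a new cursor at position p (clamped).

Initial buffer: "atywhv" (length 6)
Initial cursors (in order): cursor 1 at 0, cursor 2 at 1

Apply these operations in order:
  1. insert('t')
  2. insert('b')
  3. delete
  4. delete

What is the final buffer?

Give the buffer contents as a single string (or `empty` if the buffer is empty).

After op 1 (insert('t')): buffer="tattywhv" (len 8), cursors c1@1 c2@3, authorship 1.2.....
After op 2 (insert('b')): buffer="tbatbtywhv" (len 10), cursors c1@2 c2@5, authorship 11.22.....
After op 3 (delete): buffer="tattywhv" (len 8), cursors c1@1 c2@3, authorship 1.2.....
After op 4 (delete): buffer="atywhv" (len 6), cursors c1@0 c2@1, authorship ......

Answer: atywhv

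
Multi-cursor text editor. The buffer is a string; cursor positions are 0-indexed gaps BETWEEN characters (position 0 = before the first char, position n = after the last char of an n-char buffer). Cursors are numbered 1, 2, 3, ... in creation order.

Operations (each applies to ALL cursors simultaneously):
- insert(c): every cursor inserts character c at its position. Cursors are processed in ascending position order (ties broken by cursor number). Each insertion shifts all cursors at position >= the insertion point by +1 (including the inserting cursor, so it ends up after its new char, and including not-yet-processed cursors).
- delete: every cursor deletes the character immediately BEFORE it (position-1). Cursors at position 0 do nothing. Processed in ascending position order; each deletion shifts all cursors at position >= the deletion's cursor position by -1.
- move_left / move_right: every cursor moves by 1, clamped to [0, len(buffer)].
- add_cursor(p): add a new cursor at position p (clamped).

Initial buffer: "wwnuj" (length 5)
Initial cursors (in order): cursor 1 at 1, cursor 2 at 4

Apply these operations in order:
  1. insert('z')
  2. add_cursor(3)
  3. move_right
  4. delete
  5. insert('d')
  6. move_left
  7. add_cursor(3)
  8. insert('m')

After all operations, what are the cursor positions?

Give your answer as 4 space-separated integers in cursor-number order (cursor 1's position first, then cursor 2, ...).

Answer: 6 10 6 6

Derivation:
After op 1 (insert('z')): buffer="wzwnuzj" (len 7), cursors c1@2 c2@6, authorship .1...2.
After op 2 (add_cursor(3)): buffer="wzwnuzj" (len 7), cursors c1@2 c3@3 c2@6, authorship .1...2.
After op 3 (move_right): buffer="wzwnuzj" (len 7), cursors c1@3 c3@4 c2@7, authorship .1...2.
After op 4 (delete): buffer="wzuz" (len 4), cursors c1@2 c3@2 c2@4, authorship .1.2
After op 5 (insert('d')): buffer="wzdduzd" (len 7), cursors c1@4 c3@4 c2@7, authorship .113.22
After op 6 (move_left): buffer="wzdduzd" (len 7), cursors c1@3 c3@3 c2@6, authorship .113.22
After op 7 (add_cursor(3)): buffer="wzdduzd" (len 7), cursors c1@3 c3@3 c4@3 c2@6, authorship .113.22
After op 8 (insert('m')): buffer="wzdmmmduzmd" (len 11), cursors c1@6 c3@6 c4@6 c2@10, authorship .111343.222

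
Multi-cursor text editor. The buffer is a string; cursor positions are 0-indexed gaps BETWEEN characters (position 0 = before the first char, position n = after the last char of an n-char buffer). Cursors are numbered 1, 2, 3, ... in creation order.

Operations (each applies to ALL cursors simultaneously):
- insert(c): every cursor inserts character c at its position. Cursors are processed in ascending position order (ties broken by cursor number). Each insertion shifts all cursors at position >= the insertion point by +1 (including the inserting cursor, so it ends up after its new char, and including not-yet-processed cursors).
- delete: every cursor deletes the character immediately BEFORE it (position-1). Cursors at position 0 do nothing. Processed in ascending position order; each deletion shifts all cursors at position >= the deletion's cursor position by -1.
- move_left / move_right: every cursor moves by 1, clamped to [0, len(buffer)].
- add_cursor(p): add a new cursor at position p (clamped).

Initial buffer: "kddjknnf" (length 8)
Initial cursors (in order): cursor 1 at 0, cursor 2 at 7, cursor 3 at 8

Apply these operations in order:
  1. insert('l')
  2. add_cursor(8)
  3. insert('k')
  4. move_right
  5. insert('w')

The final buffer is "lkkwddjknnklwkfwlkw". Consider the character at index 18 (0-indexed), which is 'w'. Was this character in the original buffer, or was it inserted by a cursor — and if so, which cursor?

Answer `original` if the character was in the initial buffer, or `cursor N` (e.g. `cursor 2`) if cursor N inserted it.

After op 1 (insert('l')): buffer="lkddjknnlfl" (len 11), cursors c1@1 c2@9 c3@11, authorship 1.......2.3
After op 2 (add_cursor(8)): buffer="lkddjknnlfl" (len 11), cursors c1@1 c4@8 c2@9 c3@11, authorship 1.......2.3
After op 3 (insert('k')): buffer="lkkddjknnklkflk" (len 15), cursors c1@2 c4@10 c2@12 c3@15, authorship 11.......422.33
After op 4 (move_right): buffer="lkkddjknnklkflk" (len 15), cursors c1@3 c4@11 c2@13 c3@15, authorship 11.......422.33
After op 5 (insert('w')): buffer="lkkwddjknnklwkfwlkw" (len 19), cursors c1@4 c4@13 c2@16 c3@19, authorship 11.1......4242.2333
Authorship (.=original, N=cursor N): 1 1 . 1 . . . . . . 4 2 4 2 . 2 3 3 3
Index 18: author = 3

Answer: cursor 3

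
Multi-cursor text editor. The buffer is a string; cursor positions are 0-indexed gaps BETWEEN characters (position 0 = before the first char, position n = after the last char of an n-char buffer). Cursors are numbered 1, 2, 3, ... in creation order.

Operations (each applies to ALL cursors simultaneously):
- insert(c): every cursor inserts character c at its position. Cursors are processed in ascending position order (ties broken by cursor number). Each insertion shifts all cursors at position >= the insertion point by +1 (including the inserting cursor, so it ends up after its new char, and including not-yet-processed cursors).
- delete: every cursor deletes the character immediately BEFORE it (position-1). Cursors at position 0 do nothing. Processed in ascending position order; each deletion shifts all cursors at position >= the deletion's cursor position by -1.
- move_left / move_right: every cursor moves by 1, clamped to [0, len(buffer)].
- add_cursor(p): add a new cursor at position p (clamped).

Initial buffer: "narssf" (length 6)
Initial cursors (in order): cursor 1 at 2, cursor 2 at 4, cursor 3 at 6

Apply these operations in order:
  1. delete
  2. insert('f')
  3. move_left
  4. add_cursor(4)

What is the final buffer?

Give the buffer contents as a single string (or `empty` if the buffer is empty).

After op 1 (delete): buffer="nrs" (len 3), cursors c1@1 c2@2 c3@3, authorship ...
After op 2 (insert('f')): buffer="nfrfsf" (len 6), cursors c1@2 c2@4 c3@6, authorship .1.2.3
After op 3 (move_left): buffer="nfrfsf" (len 6), cursors c1@1 c2@3 c3@5, authorship .1.2.3
After op 4 (add_cursor(4)): buffer="nfrfsf" (len 6), cursors c1@1 c2@3 c4@4 c3@5, authorship .1.2.3

Answer: nfrfsf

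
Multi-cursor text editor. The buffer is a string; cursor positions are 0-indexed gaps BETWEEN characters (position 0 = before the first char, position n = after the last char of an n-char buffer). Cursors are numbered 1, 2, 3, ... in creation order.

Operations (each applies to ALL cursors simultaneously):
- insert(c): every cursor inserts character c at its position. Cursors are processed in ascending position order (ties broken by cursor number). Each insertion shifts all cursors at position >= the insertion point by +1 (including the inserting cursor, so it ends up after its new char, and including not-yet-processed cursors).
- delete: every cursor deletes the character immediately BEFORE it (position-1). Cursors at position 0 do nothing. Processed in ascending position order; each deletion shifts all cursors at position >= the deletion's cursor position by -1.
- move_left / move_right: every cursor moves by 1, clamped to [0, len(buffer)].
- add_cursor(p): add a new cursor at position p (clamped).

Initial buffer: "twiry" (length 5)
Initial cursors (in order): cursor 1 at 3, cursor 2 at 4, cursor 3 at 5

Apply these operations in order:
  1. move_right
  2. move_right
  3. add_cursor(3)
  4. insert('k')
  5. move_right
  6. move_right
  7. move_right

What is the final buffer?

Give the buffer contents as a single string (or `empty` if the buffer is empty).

Answer: twikrykkk

Derivation:
After op 1 (move_right): buffer="twiry" (len 5), cursors c1@4 c2@5 c3@5, authorship .....
After op 2 (move_right): buffer="twiry" (len 5), cursors c1@5 c2@5 c3@5, authorship .....
After op 3 (add_cursor(3)): buffer="twiry" (len 5), cursors c4@3 c1@5 c2@5 c3@5, authorship .....
After op 4 (insert('k')): buffer="twikrykkk" (len 9), cursors c4@4 c1@9 c2@9 c3@9, authorship ...4..123
After op 5 (move_right): buffer="twikrykkk" (len 9), cursors c4@5 c1@9 c2@9 c3@9, authorship ...4..123
After op 6 (move_right): buffer="twikrykkk" (len 9), cursors c4@6 c1@9 c2@9 c3@9, authorship ...4..123
After op 7 (move_right): buffer="twikrykkk" (len 9), cursors c4@7 c1@9 c2@9 c3@9, authorship ...4..123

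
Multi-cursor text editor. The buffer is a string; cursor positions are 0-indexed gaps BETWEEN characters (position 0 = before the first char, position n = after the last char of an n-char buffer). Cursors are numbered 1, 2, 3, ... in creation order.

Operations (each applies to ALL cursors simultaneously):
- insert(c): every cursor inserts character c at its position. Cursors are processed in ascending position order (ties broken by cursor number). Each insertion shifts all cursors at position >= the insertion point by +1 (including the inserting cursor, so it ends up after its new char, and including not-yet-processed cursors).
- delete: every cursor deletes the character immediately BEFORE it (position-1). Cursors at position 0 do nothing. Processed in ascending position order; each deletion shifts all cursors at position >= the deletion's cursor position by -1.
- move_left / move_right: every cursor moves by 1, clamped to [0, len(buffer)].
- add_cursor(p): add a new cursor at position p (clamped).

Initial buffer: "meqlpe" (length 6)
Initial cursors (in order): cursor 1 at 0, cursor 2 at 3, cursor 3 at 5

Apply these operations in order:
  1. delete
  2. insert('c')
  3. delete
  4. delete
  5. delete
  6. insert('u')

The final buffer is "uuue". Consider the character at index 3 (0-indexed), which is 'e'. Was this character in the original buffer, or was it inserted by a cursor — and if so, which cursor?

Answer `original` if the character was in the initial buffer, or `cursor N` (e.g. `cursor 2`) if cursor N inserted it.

After op 1 (delete): buffer="mele" (len 4), cursors c1@0 c2@2 c3@3, authorship ....
After op 2 (insert('c')): buffer="cmeclce" (len 7), cursors c1@1 c2@4 c3@6, authorship 1..2.3.
After op 3 (delete): buffer="mele" (len 4), cursors c1@0 c2@2 c3@3, authorship ....
After op 4 (delete): buffer="me" (len 2), cursors c1@0 c2@1 c3@1, authorship ..
After op 5 (delete): buffer="e" (len 1), cursors c1@0 c2@0 c3@0, authorship .
After op 6 (insert('u')): buffer="uuue" (len 4), cursors c1@3 c2@3 c3@3, authorship 123.
Authorship (.=original, N=cursor N): 1 2 3 .
Index 3: author = original

Answer: original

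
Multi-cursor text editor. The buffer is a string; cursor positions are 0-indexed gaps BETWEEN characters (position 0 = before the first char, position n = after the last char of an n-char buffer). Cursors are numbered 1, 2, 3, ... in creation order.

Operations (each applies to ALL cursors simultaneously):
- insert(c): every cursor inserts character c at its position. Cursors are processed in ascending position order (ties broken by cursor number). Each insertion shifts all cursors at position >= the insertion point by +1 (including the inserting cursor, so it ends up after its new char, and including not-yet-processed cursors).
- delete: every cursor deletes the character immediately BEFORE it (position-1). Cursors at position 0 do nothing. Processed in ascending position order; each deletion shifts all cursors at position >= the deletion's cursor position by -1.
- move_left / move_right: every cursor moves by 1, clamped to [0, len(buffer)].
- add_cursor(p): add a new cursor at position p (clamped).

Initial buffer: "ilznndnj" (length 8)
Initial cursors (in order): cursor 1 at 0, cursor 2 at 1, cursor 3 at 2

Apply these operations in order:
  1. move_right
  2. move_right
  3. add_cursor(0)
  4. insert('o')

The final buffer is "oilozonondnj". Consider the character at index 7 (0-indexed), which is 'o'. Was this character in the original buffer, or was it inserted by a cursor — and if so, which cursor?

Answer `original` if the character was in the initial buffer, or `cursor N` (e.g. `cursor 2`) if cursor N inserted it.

Answer: cursor 3

Derivation:
After op 1 (move_right): buffer="ilznndnj" (len 8), cursors c1@1 c2@2 c3@3, authorship ........
After op 2 (move_right): buffer="ilznndnj" (len 8), cursors c1@2 c2@3 c3@4, authorship ........
After op 3 (add_cursor(0)): buffer="ilznndnj" (len 8), cursors c4@0 c1@2 c2@3 c3@4, authorship ........
After op 4 (insert('o')): buffer="oilozonondnj" (len 12), cursors c4@1 c1@4 c2@6 c3@8, authorship 4..1.2.3....
Authorship (.=original, N=cursor N): 4 . . 1 . 2 . 3 . . . .
Index 7: author = 3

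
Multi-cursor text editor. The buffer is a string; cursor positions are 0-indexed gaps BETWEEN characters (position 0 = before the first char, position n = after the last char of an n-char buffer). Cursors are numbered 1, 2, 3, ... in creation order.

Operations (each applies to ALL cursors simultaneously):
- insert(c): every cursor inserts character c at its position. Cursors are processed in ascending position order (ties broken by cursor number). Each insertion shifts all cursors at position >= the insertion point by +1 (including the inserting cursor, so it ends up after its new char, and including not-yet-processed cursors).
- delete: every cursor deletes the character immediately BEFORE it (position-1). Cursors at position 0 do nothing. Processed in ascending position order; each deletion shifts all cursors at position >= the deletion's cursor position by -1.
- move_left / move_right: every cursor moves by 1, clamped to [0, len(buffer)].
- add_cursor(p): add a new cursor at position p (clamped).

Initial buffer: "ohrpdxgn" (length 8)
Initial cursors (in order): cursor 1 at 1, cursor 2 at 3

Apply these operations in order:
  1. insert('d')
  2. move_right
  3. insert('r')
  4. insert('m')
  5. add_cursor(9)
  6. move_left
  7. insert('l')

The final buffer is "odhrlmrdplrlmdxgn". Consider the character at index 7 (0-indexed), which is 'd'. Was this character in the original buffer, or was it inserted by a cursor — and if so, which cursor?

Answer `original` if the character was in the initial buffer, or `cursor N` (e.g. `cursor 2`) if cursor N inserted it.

Answer: cursor 2

Derivation:
After op 1 (insert('d')): buffer="odhrdpdxgn" (len 10), cursors c1@2 c2@5, authorship .1..2.....
After op 2 (move_right): buffer="odhrdpdxgn" (len 10), cursors c1@3 c2@6, authorship .1..2.....
After op 3 (insert('r')): buffer="odhrrdprdxgn" (len 12), cursors c1@4 c2@8, authorship .1.1.2.2....
After op 4 (insert('m')): buffer="odhrmrdprmdxgn" (len 14), cursors c1@5 c2@10, authorship .1.11.2.22....
After op 5 (add_cursor(9)): buffer="odhrmrdprmdxgn" (len 14), cursors c1@5 c3@9 c2@10, authorship .1.11.2.22....
After op 6 (move_left): buffer="odhrmrdprmdxgn" (len 14), cursors c1@4 c3@8 c2@9, authorship .1.11.2.22....
After op 7 (insert('l')): buffer="odhrlmrdplrlmdxgn" (len 17), cursors c1@5 c3@10 c2@12, authorship .1.111.2.3222....
Authorship (.=original, N=cursor N): . 1 . 1 1 1 . 2 . 3 2 2 2 . . . .
Index 7: author = 2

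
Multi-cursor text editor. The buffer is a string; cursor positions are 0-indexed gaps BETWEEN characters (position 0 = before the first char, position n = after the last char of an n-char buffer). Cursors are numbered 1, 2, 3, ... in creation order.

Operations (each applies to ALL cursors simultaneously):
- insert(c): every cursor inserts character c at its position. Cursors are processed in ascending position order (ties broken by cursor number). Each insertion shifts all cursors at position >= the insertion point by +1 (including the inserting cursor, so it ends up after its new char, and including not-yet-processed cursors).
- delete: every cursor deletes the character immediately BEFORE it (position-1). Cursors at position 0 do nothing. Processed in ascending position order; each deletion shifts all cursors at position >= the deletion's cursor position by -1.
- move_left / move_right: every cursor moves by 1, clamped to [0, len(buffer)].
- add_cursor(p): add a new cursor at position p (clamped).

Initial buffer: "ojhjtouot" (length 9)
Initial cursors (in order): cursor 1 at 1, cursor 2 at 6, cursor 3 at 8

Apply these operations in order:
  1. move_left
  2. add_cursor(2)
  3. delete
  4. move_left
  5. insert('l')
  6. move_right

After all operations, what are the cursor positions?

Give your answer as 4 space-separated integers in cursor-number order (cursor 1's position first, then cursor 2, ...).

Answer: 3 6 8 3

Derivation:
After op 1 (move_left): buffer="ojhjtouot" (len 9), cursors c1@0 c2@5 c3@7, authorship .........
After op 2 (add_cursor(2)): buffer="ojhjtouot" (len 9), cursors c1@0 c4@2 c2@5 c3@7, authorship .........
After op 3 (delete): buffer="ohjoot" (len 6), cursors c1@0 c4@1 c2@3 c3@4, authorship ......
After op 4 (move_left): buffer="ohjoot" (len 6), cursors c1@0 c4@0 c2@2 c3@3, authorship ......
After op 5 (insert('l')): buffer="llohljloot" (len 10), cursors c1@2 c4@2 c2@5 c3@7, authorship 14..2.3...
After op 6 (move_right): buffer="llohljloot" (len 10), cursors c1@3 c4@3 c2@6 c3@8, authorship 14..2.3...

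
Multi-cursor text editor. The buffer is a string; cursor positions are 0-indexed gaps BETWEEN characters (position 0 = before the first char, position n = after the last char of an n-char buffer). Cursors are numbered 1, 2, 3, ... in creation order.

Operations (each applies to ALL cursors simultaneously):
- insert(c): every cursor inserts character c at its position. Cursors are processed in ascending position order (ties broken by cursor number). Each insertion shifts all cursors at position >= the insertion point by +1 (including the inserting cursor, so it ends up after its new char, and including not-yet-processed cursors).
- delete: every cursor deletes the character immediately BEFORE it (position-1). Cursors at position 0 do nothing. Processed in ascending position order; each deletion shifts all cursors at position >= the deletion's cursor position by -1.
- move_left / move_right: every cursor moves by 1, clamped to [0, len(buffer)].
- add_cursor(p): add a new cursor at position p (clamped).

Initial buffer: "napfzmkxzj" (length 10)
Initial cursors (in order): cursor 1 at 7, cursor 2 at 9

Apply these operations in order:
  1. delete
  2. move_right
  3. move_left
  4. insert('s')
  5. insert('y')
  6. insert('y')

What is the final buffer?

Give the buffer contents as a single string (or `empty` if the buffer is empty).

After op 1 (delete): buffer="napfzmxj" (len 8), cursors c1@6 c2@7, authorship ........
After op 2 (move_right): buffer="napfzmxj" (len 8), cursors c1@7 c2@8, authorship ........
After op 3 (move_left): buffer="napfzmxj" (len 8), cursors c1@6 c2@7, authorship ........
After op 4 (insert('s')): buffer="napfzmsxsj" (len 10), cursors c1@7 c2@9, authorship ......1.2.
After op 5 (insert('y')): buffer="napfzmsyxsyj" (len 12), cursors c1@8 c2@11, authorship ......11.22.
After op 6 (insert('y')): buffer="napfzmsyyxsyyj" (len 14), cursors c1@9 c2@13, authorship ......111.222.

Answer: napfzmsyyxsyyj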